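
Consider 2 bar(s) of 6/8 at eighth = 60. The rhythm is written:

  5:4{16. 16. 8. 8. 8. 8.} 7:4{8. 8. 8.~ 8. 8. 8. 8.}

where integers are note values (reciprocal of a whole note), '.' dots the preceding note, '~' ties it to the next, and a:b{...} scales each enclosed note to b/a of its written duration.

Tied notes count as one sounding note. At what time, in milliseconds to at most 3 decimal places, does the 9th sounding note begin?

note 9 onset = 54/7b = 7714.286ms

1. 0.0ms @ 0 + 600.0ms (3/5)
2. 600.0ms @ 3/5 + 600.0ms (3/5)
3. 1200.0ms @ 6/5 + 1200.0ms (6/5)
4. 2400.0ms @ 12/5 + 1200.0ms (6/5)
5. 3600.0ms @ 18/5 + 1200.0ms (6/5)
6. 4800.0ms @ 24/5 + 1200.0ms (6/5)
7. 6000.0ms @ 6 + 857.143ms (6/7)
8. 6857.143ms @ 48/7 + 857.143ms (6/7)
9. 7714.286ms @ 54/7 + 1714.286ms (12/7)
10. 9428.571ms @ 66/7 + 857.143ms (6/7)
11. 10285.714ms @ 72/7 + 857.143ms (6/7)
12. 11142.857ms @ 78/7 + 857.143ms (6/7)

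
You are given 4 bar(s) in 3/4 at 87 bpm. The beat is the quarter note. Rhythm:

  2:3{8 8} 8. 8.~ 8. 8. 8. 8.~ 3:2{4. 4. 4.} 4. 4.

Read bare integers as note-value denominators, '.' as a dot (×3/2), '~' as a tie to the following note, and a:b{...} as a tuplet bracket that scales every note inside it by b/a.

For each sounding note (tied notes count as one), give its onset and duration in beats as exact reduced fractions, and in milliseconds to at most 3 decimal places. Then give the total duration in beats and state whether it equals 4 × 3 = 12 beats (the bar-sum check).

1) 0.0ms=0b +517.241ms=3/4b
2) 517.241ms=3/4b +517.241ms=3/4b
3) 1034.483ms=3/2b +517.241ms=3/4b
4) 1551.724ms=9/4b +1034.483ms=3/2b
5) 2586.207ms=15/4b +517.241ms=3/4b
6) 3103.448ms=9/2b +517.241ms=3/4b
7) 3620.69ms=21/4b +1206.897ms=7/4b
8) 4827.586ms=7b +689.655ms=1b
9) 5517.241ms=8b +689.655ms=1b
10) 6206.897ms=9b +1034.483ms=3/2b
11) 7241.379ms=21/2b +1034.483ms=3/2b
Σ=12b of 12 (87bpm 3/4) — PASS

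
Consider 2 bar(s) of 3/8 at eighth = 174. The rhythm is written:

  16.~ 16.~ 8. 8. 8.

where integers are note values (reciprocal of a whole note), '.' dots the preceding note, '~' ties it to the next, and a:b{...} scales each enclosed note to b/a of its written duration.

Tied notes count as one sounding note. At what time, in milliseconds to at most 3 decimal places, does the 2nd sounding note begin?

1. 0.0ms @ 0 + 1034.483ms (3)
2. 1034.483ms @ 3 + 517.241ms (3/2)
3. 1551.724ms @ 9/2 + 517.241ms (3/2)

note 2 onset = 3b = 1034.483ms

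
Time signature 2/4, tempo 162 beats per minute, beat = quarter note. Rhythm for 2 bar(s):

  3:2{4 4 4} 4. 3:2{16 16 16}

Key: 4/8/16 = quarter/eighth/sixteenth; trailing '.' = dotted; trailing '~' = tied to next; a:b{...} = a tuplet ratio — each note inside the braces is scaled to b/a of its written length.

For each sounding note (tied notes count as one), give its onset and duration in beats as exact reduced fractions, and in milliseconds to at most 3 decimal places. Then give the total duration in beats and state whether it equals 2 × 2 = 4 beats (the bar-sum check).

1) 0.0ms=0b +246.914ms=2/3b
2) 246.914ms=2/3b +246.914ms=2/3b
3) 493.827ms=4/3b +246.914ms=2/3b
4) 740.741ms=2b +555.556ms=3/2b
5) 1296.296ms=7/2b +61.728ms=1/6b
6) 1358.025ms=11/3b +61.728ms=1/6b
7) 1419.753ms=23/6b +61.728ms=1/6b
Σ=4b of 4 (162bpm 2/4) — PASS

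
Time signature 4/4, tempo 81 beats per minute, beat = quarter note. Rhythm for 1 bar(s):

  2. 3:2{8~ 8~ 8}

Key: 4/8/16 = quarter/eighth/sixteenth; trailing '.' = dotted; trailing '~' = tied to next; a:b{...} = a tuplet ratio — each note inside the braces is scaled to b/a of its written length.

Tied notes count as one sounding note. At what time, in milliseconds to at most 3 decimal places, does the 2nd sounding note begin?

note 2 onset = 3b = 2222.222ms

1. 0.0ms @ 0 + 2222.222ms (3)
2. 2222.222ms @ 3 + 740.741ms (1)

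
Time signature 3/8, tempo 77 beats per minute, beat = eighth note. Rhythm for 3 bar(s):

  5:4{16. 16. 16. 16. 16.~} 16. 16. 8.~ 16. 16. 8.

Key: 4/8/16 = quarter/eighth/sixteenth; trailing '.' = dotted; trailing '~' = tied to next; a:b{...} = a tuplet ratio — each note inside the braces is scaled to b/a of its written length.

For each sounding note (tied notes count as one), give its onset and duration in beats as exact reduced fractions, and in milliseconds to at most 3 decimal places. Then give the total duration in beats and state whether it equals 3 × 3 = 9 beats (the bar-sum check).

1) 0.0ms=0b +467.532ms=3/5b
2) 467.532ms=3/5b +467.532ms=3/5b
3) 935.065ms=6/5b +467.532ms=3/5b
4) 1402.597ms=9/5b +467.532ms=3/5b
5) 1870.13ms=12/5b +1051.948ms=27/20b
6) 2922.078ms=15/4b +584.416ms=3/4b
7) 3506.494ms=9/2b +1753.247ms=9/4b
8) 5259.74ms=27/4b +584.416ms=3/4b
9) 5844.156ms=15/2b +1168.831ms=3/2b
Σ=9b of 9 (77bpm 3/8) — PASS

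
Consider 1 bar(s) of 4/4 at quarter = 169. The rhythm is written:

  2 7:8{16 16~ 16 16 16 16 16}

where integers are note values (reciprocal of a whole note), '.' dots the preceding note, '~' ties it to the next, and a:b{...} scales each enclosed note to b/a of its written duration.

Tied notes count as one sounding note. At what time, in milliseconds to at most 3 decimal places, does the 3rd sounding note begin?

1. 0.0ms @ 0 + 710.059ms (2)
2. 710.059ms @ 2 + 101.437ms (2/7)
3. 811.496ms @ 16/7 + 202.874ms (4/7)
4. 1014.37ms @ 20/7 + 101.437ms (2/7)
5. 1115.807ms @ 22/7 + 101.437ms (2/7)
6. 1217.244ms @ 24/7 + 101.437ms (2/7)
7. 1318.681ms @ 26/7 + 101.437ms (2/7)

note 3 onset = 16/7b = 811.496ms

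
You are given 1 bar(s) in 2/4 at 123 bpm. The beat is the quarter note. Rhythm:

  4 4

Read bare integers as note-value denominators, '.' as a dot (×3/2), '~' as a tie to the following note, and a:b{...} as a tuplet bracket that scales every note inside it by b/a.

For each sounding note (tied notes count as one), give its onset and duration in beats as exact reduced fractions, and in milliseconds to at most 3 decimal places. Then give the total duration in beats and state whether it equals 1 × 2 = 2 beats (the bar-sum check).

1) 0.0ms=0b +487.805ms=1b
2) 487.805ms=1b +487.805ms=1b
Σ=2b of 2 (123bpm 2/4) — PASS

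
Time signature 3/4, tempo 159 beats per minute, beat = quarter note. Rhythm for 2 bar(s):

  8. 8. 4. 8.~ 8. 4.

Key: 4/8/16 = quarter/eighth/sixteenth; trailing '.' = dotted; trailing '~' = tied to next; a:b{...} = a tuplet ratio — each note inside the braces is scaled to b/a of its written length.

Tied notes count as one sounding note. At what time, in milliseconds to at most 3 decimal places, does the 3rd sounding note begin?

note 3 onset = 3/2b = 566.038ms

1. 0.0ms @ 0 + 283.019ms (3/4)
2. 283.019ms @ 3/4 + 283.019ms (3/4)
3. 566.038ms @ 3/2 + 566.038ms (3/2)
4. 1132.075ms @ 3 + 566.038ms (3/2)
5. 1698.113ms @ 9/2 + 566.038ms (3/2)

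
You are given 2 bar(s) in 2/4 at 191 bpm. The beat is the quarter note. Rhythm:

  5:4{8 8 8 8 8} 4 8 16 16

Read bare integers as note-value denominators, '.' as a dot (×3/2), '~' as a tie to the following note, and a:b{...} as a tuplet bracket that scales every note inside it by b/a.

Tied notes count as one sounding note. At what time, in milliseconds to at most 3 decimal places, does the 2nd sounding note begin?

note 2 onset = 2/5b = 125.654ms

1. 0.0ms @ 0 + 125.654ms (2/5)
2. 125.654ms @ 2/5 + 125.654ms (2/5)
3. 251.309ms @ 4/5 + 125.654ms (2/5)
4. 376.963ms @ 6/5 + 125.654ms (2/5)
5. 502.618ms @ 8/5 + 125.654ms (2/5)
6. 628.272ms @ 2 + 314.136ms (1)
7. 942.408ms @ 3 + 157.068ms (1/2)
8. 1099.476ms @ 7/2 + 78.534ms (1/4)
9. 1178.01ms @ 15/4 + 78.534ms (1/4)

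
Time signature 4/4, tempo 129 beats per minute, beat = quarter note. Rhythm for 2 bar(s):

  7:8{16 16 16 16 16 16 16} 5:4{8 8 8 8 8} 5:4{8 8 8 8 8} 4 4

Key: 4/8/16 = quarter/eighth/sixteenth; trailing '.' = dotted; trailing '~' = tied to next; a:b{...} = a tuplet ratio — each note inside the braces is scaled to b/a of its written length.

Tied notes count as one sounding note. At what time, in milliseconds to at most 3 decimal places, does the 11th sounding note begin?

1. 0.0ms @ 0 + 132.89ms (2/7)
2. 132.89ms @ 2/7 + 132.89ms (2/7)
3. 265.781ms @ 4/7 + 132.89ms (2/7)
4. 398.671ms @ 6/7 + 132.89ms (2/7)
5. 531.561ms @ 8/7 + 132.89ms (2/7)
6. 664.452ms @ 10/7 + 132.89ms (2/7)
7. 797.342ms @ 12/7 + 132.89ms (2/7)
8. 930.233ms @ 2 + 186.047ms (2/5)
9. 1116.279ms @ 12/5 + 186.047ms (2/5)
10. 1302.326ms @ 14/5 + 186.047ms (2/5)
11. 1488.372ms @ 16/5 + 186.047ms (2/5)
12. 1674.419ms @ 18/5 + 186.047ms (2/5)
13. 1860.465ms @ 4 + 186.047ms (2/5)
14. 2046.512ms @ 22/5 + 186.047ms (2/5)
15. 2232.558ms @ 24/5 + 186.047ms (2/5)
16. 2418.605ms @ 26/5 + 186.047ms (2/5)
17. 2604.651ms @ 28/5 + 186.047ms (2/5)
18. 2790.698ms @ 6 + 465.116ms (1)
19. 3255.814ms @ 7 + 465.116ms (1)

note 11 onset = 16/5b = 1488.372ms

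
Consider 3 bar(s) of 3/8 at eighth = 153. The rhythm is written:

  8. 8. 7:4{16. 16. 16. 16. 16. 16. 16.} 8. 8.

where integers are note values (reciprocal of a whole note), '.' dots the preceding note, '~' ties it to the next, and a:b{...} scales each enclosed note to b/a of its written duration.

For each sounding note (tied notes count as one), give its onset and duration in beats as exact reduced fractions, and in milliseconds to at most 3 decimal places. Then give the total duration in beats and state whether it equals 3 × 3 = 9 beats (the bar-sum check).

1) 0.0ms=0b +588.235ms=3/2b
2) 588.235ms=3/2b +588.235ms=3/2b
3) 1176.471ms=3b +168.067ms=3/7b
4) 1344.538ms=24/7b +168.067ms=3/7b
5) 1512.605ms=27/7b +168.067ms=3/7b
6) 1680.672ms=30/7b +168.067ms=3/7b
7) 1848.739ms=33/7b +168.067ms=3/7b
8) 2016.807ms=36/7b +168.067ms=3/7b
9) 2184.874ms=39/7b +168.067ms=3/7b
10) 2352.941ms=6b +588.235ms=3/2b
11) 2941.176ms=15/2b +588.235ms=3/2b
Σ=9b of 9 (153bpm 3/8) — PASS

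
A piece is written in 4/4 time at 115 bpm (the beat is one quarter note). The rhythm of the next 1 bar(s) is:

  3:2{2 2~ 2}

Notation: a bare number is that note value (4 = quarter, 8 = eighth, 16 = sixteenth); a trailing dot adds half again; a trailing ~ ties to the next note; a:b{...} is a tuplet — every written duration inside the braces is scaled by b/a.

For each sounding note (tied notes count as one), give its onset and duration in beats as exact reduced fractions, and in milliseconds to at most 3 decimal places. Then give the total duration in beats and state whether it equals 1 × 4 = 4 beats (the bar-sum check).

1) 0.0ms=0b +695.652ms=4/3b
2) 695.652ms=4/3b +1391.304ms=8/3b
Σ=4b of 4 (115bpm 4/4) — PASS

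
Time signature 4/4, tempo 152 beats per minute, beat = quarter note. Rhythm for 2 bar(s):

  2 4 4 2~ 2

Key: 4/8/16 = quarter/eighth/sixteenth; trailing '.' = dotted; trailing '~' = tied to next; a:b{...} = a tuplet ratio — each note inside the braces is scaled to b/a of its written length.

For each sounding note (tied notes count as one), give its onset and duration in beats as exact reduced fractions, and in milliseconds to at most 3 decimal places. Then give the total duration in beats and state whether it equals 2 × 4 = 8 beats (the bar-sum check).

1) 0.0ms=0b +789.474ms=2b
2) 789.474ms=2b +394.737ms=1b
3) 1184.211ms=3b +394.737ms=1b
4) 1578.947ms=4b +1578.947ms=4b
Σ=8b of 8 (152bpm 4/4) — PASS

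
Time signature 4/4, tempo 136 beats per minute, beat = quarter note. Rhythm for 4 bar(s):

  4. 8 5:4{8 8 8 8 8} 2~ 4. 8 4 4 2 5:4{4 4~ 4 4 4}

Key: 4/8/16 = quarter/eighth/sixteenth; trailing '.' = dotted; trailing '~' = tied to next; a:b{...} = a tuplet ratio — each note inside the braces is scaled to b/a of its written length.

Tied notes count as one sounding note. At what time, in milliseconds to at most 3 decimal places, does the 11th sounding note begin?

note 11 onset = 9b = 3970.588ms

1. 0.0ms @ 0 + 661.765ms (3/2)
2. 661.765ms @ 3/2 + 220.588ms (1/2)
3. 882.353ms @ 2 + 176.471ms (2/5)
4. 1058.824ms @ 12/5 + 176.471ms (2/5)
5. 1235.294ms @ 14/5 + 176.471ms (2/5)
6. 1411.765ms @ 16/5 + 176.471ms (2/5)
7. 1588.235ms @ 18/5 + 176.471ms (2/5)
8. 1764.706ms @ 4 + 1544.118ms (7/2)
9. 3308.824ms @ 15/2 + 220.588ms (1/2)
10. 3529.412ms @ 8 + 441.176ms (1)
11. 3970.588ms @ 9 + 441.176ms (1)
12. 4411.765ms @ 10 + 882.353ms (2)
13. 5294.118ms @ 12 + 352.941ms (4/5)
14. 5647.059ms @ 64/5 + 705.882ms (8/5)
15. 6352.941ms @ 72/5 + 352.941ms (4/5)
16. 6705.882ms @ 76/5 + 352.941ms (4/5)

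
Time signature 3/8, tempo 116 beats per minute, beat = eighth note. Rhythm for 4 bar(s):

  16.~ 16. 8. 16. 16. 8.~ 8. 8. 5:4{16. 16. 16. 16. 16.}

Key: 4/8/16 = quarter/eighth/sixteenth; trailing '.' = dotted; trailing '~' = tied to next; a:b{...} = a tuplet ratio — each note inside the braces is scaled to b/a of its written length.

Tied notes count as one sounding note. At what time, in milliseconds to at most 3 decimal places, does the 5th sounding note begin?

note 5 onset = 9/2b = 2327.586ms

1. 0.0ms @ 0 + 775.862ms (3/2)
2. 775.862ms @ 3/2 + 775.862ms (3/2)
3. 1551.724ms @ 3 + 387.931ms (3/4)
4. 1939.655ms @ 15/4 + 387.931ms (3/4)
5. 2327.586ms @ 9/2 + 1551.724ms (3)
6. 3879.31ms @ 15/2 + 775.862ms (3/2)
7. 4655.172ms @ 9 + 310.345ms (3/5)
8. 4965.517ms @ 48/5 + 310.345ms (3/5)
9. 5275.862ms @ 51/5 + 310.345ms (3/5)
10. 5586.207ms @ 54/5 + 310.345ms (3/5)
11. 5896.552ms @ 57/5 + 310.345ms (3/5)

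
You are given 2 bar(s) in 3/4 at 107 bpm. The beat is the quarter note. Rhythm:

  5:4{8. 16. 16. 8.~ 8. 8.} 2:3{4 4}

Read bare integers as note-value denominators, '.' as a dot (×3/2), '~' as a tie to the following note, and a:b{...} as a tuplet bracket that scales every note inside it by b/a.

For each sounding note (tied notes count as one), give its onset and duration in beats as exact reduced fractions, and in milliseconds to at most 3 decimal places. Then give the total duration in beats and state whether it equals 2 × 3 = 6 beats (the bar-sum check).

1) 0.0ms=0b +336.449ms=3/5b
2) 336.449ms=3/5b +168.224ms=3/10b
3) 504.673ms=9/10b +168.224ms=3/10b
4) 672.897ms=6/5b +672.897ms=6/5b
5) 1345.794ms=12/5b +336.449ms=3/5b
6) 1682.243ms=3b +841.121ms=3/2b
7) 2523.364ms=9/2b +841.121ms=3/2b
Σ=6b of 6 (107bpm 3/4) — PASS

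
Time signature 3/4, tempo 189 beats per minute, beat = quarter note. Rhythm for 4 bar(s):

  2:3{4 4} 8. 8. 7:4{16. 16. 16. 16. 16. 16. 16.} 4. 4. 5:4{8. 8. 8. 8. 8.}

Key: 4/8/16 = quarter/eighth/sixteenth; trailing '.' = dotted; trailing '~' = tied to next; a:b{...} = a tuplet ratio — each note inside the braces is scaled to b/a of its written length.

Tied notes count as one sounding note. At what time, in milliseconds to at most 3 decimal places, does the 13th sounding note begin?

1. 0.0ms @ 0 + 476.19ms (3/2)
2. 476.19ms @ 3/2 + 476.19ms (3/2)
3. 952.381ms @ 3 + 238.095ms (3/4)
4. 1190.476ms @ 15/4 + 238.095ms (3/4)
5. 1428.571ms @ 9/2 + 68.027ms (3/14)
6. 1496.599ms @ 33/7 + 68.027ms (3/14)
7. 1564.626ms @ 69/14 + 68.027ms (3/14)
8. 1632.653ms @ 36/7 + 68.027ms (3/14)
9. 1700.68ms @ 75/14 + 68.027ms (3/14)
10. 1768.707ms @ 39/7 + 68.027ms (3/14)
11. 1836.735ms @ 81/14 + 68.027ms (3/14)
12. 1904.762ms @ 6 + 476.19ms (3/2)
13. 2380.952ms @ 15/2 + 476.19ms (3/2)
14. 2857.143ms @ 9 + 190.476ms (3/5)
15. 3047.619ms @ 48/5 + 190.476ms (3/5)
16. 3238.095ms @ 51/5 + 190.476ms (3/5)
17. 3428.571ms @ 54/5 + 190.476ms (3/5)
18. 3619.048ms @ 57/5 + 190.476ms (3/5)

note 13 onset = 15/2b = 2380.952ms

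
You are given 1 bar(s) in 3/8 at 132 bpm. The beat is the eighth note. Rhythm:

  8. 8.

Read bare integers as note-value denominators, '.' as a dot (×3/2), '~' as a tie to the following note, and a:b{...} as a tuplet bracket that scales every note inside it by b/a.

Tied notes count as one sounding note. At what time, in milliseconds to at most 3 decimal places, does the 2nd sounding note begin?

note 2 onset = 3/2b = 681.818ms

1. 0.0ms @ 0 + 681.818ms (3/2)
2. 681.818ms @ 3/2 + 681.818ms (3/2)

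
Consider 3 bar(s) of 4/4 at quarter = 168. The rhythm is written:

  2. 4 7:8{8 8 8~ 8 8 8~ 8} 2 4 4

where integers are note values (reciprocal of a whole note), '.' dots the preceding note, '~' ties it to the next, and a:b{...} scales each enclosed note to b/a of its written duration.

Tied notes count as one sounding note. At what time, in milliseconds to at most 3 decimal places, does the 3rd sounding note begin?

1. 0.0ms @ 0 + 1071.429ms (3)
2. 1071.429ms @ 3 + 357.143ms (1)
3. 1428.571ms @ 4 + 204.082ms (4/7)
4. 1632.653ms @ 32/7 + 204.082ms (4/7)
5. 1836.735ms @ 36/7 + 408.163ms (8/7)
6. 2244.898ms @ 44/7 + 204.082ms (4/7)
7. 2448.98ms @ 48/7 + 408.163ms (8/7)
8. 2857.143ms @ 8 + 714.286ms (2)
9. 3571.429ms @ 10 + 357.143ms (1)
10. 3928.571ms @ 11 + 357.143ms (1)

note 3 onset = 4b = 1428.571ms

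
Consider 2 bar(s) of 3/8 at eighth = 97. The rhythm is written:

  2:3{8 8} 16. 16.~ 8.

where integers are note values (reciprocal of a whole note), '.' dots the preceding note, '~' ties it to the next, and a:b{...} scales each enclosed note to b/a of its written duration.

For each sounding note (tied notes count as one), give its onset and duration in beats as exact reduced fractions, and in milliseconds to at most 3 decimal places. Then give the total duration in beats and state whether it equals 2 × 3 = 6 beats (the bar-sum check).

1) 0.0ms=0b +927.835ms=3/2b
2) 927.835ms=3/2b +927.835ms=3/2b
3) 1855.67ms=3b +463.918ms=3/4b
4) 2319.588ms=15/4b +1391.753ms=9/4b
Σ=6b of 6 (97bpm 3/8) — PASS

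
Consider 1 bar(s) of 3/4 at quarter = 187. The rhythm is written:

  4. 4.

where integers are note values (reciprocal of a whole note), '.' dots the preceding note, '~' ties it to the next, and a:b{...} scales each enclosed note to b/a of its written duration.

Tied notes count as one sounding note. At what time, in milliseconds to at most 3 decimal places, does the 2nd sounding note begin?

1. 0.0ms @ 0 + 481.283ms (3/2)
2. 481.283ms @ 3/2 + 481.283ms (3/2)

note 2 onset = 3/2b = 481.283ms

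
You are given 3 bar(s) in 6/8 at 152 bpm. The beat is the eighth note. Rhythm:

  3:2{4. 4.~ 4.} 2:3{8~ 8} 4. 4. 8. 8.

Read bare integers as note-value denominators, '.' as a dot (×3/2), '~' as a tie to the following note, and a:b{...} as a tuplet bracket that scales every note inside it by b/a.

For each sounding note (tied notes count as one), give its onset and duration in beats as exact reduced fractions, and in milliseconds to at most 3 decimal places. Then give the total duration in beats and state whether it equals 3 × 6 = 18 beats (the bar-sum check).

1) 0.0ms=0b +789.474ms=2b
2) 789.474ms=2b +1578.947ms=4b
3) 2368.421ms=6b +1184.211ms=3b
4) 3552.632ms=9b +1184.211ms=3b
5) 4736.842ms=12b +1184.211ms=3b
6) 5921.053ms=15b +592.105ms=3/2b
7) 6513.158ms=33/2b +592.105ms=3/2b
Σ=18b of 18 (152bpm 6/8) — PASS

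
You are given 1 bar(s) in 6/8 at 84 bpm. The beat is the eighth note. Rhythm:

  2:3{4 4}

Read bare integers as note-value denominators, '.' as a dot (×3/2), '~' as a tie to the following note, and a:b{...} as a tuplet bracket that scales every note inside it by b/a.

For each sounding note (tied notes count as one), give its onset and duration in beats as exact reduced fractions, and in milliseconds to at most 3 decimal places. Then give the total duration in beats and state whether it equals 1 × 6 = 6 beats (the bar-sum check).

1) 0.0ms=0b +2142.857ms=3b
2) 2142.857ms=3b +2142.857ms=3b
Σ=6b of 6 (84bpm 6/8) — PASS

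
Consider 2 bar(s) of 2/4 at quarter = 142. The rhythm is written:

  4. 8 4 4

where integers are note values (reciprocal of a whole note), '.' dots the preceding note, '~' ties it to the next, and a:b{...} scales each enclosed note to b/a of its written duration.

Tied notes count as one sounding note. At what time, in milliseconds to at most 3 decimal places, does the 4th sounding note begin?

1. 0.0ms @ 0 + 633.803ms (3/2)
2. 633.803ms @ 3/2 + 211.268ms (1/2)
3. 845.07ms @ 2 + 422.535ms (1)
4. 1267.606ms @ 3 + 422.535ms (1)

note 4 onset = 3b = 1267.606ms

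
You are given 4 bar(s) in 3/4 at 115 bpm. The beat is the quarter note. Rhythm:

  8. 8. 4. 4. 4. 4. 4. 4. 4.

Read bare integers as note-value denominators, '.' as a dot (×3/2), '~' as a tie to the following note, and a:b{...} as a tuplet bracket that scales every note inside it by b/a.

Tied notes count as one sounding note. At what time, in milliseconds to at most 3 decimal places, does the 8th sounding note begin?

note 8 onset = 9b = 4695.652ms

1. 0.0ms @ 0 + 391.304ms (3/4)
2. 391.304ms @ 3/4 + 391.304ms (3/4)
3. 782.609ms @ 3/2 + 782.609ms (3/2)
4. 1565.217ms @ 3 + 782.609ms (3/2)
5. 2347.826ms @ 9/2 + 782.609ms (3/2)
6. 3130.435ms @ 6 + 782.609ms (3/2)
7. 3913.043ms @ 15/2 + 782.609ms (3/2)
8. 4695.652ms @ 9 + 782.609ms (3/2)
9. 5478.261ms @ 21/2 + 782.609ms (3/2)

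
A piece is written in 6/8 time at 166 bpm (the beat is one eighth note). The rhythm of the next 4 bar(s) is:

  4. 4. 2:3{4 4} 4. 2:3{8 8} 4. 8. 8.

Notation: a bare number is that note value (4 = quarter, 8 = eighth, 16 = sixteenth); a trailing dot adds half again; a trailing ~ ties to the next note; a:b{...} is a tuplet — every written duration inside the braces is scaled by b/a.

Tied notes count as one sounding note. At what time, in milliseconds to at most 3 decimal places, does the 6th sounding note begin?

note 6 onset = 15b = 5421.687ms

1. 0.0ms @ 0 + 1084.337ms (3)
2. 1084.337ms @ 3 + 1084.337ms (3)
3. 2168.675ms @ 6 + 1084.337ms (3)
4. 3253.012ms @ 9 + 1084.337ms (3)
5. 4337.349ms @ 12 + 1084.337ms (3)
6. 5421.687ms @ 15 + 542.169ms (3/2)
7. 5963.855ms @ 33/2 + 542.169ms (3/2)
8. 6506.024ms @ 18 + 1084.337ms (3)
9. 7590.361ms @ 21 + 542.169ms (3/2)
10. 8132.53ms @ 45/2 + 542.169ms (3/2)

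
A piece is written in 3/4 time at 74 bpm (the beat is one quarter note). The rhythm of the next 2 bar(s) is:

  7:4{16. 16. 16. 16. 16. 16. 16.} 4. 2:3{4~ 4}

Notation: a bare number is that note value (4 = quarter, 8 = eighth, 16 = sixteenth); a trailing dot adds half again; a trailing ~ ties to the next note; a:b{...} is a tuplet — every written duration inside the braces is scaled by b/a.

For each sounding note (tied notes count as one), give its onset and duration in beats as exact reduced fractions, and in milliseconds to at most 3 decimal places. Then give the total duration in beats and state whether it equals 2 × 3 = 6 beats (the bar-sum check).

1) 0.0ms=0b +173.745ms=3/14b
2) 173.745ms=3/14b +173.745ms=3/14b
3) 347.49ms=3/7b +173.745ms=3/14b
4) 521.236ms=9/14b +173.745ms=3/14b
5) 694.981ms=6/7b +173.745ms=3/14b
6) 868.726ms=15/14b +173.745ms=3/14b
7) 1042.471ms=9/7b +173.745ms=3/14b
8) 1216.216ms=3/2b +1216.216ms=3/2b
9) 2432.432ms=3b +2432.432ms=3b
Σ=6b of 6 (74bpm 3/4) — PASS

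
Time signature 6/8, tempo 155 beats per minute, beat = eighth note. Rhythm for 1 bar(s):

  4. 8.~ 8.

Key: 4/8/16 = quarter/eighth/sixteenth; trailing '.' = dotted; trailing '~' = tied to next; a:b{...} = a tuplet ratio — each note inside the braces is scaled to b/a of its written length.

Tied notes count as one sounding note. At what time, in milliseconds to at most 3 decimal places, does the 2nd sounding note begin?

1. 0.0ms @ 0 + 1161.29ms (3)
2. 1161.29ms @ 3 + 1161.29ms (3)

note 2 onset = 3b = 1161.29ms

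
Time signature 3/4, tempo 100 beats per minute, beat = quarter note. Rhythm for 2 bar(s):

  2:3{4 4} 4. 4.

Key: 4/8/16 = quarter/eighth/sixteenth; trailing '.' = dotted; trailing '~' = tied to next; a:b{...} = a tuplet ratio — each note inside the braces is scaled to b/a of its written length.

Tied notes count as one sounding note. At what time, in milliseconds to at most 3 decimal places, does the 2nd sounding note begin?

note 2 onset = 3/2b = 900.0ms

1. 0.0ms @ 0 + 900.0ms (3/2)
2. 900.0ms @ 3/2 + 900.0ms (3/2)
3. 1800.0ms @ 3 + 900.0ms (3/2)
4. 2700.0ms @ 9/2 + 900.0ms (3/2)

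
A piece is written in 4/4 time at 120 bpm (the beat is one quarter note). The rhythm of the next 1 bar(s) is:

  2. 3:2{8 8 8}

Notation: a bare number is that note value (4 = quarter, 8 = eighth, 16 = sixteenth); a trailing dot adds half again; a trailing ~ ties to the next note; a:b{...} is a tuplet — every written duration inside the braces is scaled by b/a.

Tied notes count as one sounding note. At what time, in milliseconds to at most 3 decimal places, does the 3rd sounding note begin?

1. 0.0ms @ 0 + 1500.0ms (3)
2. 1500.0ms @ 3 + 166.667ms (1/3)
3. 1666.667ms @ 10/3 + 166.667ms (1/3)
4. 1833.333ms @ 11/3 + 166.667ms (1/3)

note 3 onset = 10/3b = 1666.667ms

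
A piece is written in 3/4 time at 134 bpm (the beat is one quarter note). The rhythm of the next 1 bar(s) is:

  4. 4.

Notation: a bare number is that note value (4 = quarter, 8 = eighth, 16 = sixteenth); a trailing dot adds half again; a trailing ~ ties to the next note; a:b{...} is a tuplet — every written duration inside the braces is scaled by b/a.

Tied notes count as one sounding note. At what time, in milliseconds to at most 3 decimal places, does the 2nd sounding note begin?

note 2 onset = 3/2b = 671.642ms

1. 0.0ms @ 0 + 671.642ms (3/2)
2. 671.642ms @ 3/2 + 671.642ms (3/2)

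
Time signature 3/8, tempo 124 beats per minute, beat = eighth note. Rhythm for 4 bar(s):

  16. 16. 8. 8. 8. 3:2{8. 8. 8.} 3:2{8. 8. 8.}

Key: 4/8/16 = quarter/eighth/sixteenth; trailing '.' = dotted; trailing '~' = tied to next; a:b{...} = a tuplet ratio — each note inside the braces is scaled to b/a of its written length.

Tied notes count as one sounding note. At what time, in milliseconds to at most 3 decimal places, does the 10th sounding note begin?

1. 0.0ms @ 0 + 362.903ms (3/4)
2. 362.903ms @ 3/4 + 362.903ms (3/4)
3. 725.806ms @ 3/2 + 725.806ms (3/2)
4. 1451.613ms @ 3 + 725.806ms (3/2)
5. 2177.419ms @ 9/2 + 725.806ms (3/2)
6. 2903.226ms @ 6 + 483.871ms (1)
7. 3387.097ms @ 7 + 483.871ms (1)
8. 3870.968ms @ 8 + 483.871ms (1)
9. 4354.839ms @ 9 + 483.871ms (1)
10. 4838.71ms @ 10 + 483.871ms (1)
11. 5322.581ms @ 11 + 483.871ms (1)

note 10 onset = 10b = 4838.71ms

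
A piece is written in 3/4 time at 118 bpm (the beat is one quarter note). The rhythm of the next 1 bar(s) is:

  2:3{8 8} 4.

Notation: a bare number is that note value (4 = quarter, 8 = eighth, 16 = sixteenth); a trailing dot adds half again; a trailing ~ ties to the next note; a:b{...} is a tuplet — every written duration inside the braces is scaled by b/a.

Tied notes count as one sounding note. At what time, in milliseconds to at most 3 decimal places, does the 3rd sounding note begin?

1. 0.0ms @ 0 + 381.356ms (3/4)
2. 381.356ms @ 3/4 + 381.356ms (3/4)
3. 762.712ms @ 3/2 + 762.712ms (3/2)

note 3 onset = 3/2b = 762.712ms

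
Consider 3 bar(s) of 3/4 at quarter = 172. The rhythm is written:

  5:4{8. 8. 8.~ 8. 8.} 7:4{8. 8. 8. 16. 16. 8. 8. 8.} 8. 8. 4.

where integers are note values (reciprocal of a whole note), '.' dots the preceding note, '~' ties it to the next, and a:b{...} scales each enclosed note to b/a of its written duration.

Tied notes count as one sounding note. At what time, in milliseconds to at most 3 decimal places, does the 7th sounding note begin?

1. 0.0ms @ 0 + 209.302ms (3/5)
2. 209.302ms @ 3/5 + 209.302ms (3/5)
3. 418.605ms @ 6/5 + 418.605ms (6/5)
4. 837.209ms @ 12/5 + 209.302ms (3/5)
5. 1046.512ms @ 3 + 149.502ms (3/7)
6. 1196.013ms @ 24/7 + 149.502ms (3/7)
7. 1345.515ms @ 27/7 + 149.502ms (3/7)
8. 1495.017ms @ 30/7 + 74.751ms (3/14)
9. 1569.767ms @ 9/2 + 74.751ms (3/14)
10. 1644.518ms @ 33/7 + 149.502ms (3/7)
11. 1794.02ms @ 36/7 + 149.502ms (3/7)
12. 1943.522ms @ 39/7 + 149.502ms (3/7)
13. 2093.023ms @ 6 + 261.628ms (3/4)
14. 2354.651ms @ 27/4 + 261.628ms (3/4)
15. 2616.279ms @ 15/2 + 523.256ms (3/2)

note 7 onset = 27/7b = 1345.515ms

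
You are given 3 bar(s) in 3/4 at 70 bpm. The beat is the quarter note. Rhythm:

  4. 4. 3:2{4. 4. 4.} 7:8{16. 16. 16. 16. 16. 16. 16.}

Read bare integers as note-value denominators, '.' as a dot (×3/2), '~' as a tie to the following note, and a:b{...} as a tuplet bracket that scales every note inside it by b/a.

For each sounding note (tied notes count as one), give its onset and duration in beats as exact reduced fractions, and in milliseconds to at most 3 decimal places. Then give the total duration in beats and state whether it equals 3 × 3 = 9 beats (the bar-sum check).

1) 0.0ms=0b +1285.714ms=3/2b
2) 1285.714ms=3/2b +1285.714ms=3/2b
3) 2571.429ms=3b +857.143ms=1b
4) 3428.571ms=4b +857.143ms=1b
5) 4285.714ms=5b +857.143ms=1b
6) 5142.857ms=6b +367.347ms=3/7b
7) 5510.204ms=45/7b +367.347ms=3/7b
8) 5877.551ms=48/7b +367.347ms=3/7b
9) 6244.898ms=51/7b +367.347ms=3/7b
10) 6612.245ms=54/7b +367.347ms=3/7b
11) 6979.592ms=57/7b +367.347ms=3/7b
12) 7346.939ms=60/7b +367.347ms=3/7b
Σ=9b of 9 (70bpm 3/4) — PASS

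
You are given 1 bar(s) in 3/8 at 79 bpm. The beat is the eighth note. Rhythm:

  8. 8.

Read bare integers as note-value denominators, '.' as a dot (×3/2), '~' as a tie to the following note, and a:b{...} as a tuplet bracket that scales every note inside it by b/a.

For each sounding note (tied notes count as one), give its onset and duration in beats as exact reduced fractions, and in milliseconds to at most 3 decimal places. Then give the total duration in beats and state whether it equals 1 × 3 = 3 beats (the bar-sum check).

1) 0.0ms=0b +1139.241ms=3/2b
2) 1139.241ms=3/2b +1139.241ms=3/2b
Σ=3b of 3 (79bpm 3/8) — PASS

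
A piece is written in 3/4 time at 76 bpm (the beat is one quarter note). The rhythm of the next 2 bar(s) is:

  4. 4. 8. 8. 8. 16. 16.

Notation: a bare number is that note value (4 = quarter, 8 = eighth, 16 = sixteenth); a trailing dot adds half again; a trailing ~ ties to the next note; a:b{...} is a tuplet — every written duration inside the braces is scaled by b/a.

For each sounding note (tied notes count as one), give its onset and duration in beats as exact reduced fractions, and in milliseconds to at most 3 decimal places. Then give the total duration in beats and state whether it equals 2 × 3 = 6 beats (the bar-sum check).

1) 0.0ms=0b +1184.211ms=3/2b
2) 1184.211ms=3/2b +1184.211ms=3/2b
3) 2368.421ms=3b +592.105ms=3/4b
4) 2960.526ms=15/4b +592.105ms=3/4b
5) 3552.632ms=9/2b +592.105ms=3/4b
6) 4144.737ms=21/4b +296.053ms=3/8b
7) 4440.789ms=45/8b +296.053ms=3/8b
Σ=6b of 6 (76bpm 3/4) — PASS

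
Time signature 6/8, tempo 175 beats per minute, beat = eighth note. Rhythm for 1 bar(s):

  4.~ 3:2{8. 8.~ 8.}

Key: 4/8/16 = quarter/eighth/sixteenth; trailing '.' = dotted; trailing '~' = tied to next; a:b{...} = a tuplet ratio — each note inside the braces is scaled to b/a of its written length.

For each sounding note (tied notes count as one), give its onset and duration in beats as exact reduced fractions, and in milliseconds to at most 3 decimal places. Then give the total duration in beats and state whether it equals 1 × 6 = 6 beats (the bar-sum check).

1) 0.0ms=0b +1371.429ms=4b
2) 1371.429ms=4b +685.714ms=2b
Σ=6b of 6 (175bpm 6/8) — PASS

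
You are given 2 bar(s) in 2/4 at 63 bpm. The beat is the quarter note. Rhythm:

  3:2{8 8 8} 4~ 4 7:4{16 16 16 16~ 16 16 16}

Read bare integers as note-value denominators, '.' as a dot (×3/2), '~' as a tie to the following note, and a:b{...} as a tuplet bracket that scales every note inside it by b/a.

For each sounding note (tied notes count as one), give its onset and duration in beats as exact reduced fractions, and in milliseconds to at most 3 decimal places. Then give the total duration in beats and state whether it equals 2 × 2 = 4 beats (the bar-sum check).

1) 0.0ms=0b +317.46ms=1/3b
2) 317.46ms=1/3b +317.46ms=1/3b
3) 634.921ms=2/3b +317.46ms=1/3b
4) 952.381ms=1b +1904.762ms=2b
5) 2857.143ms=3b +136.054ms=1/7b
6) 2993.197ms=22/7b +136.054ms=1/7b
7) 3129.252ms=23/7b +136.054ms=1/7b
8) 3265.306ms=24/7b +272.109ms=2/7b
9) 3537.415ms=26/7b +136.054ms=1/7b
10) 3673.469ms=27/7b +136.054ms=1/7b
Σ=4b of 4 (63bpm 2/4) — PASS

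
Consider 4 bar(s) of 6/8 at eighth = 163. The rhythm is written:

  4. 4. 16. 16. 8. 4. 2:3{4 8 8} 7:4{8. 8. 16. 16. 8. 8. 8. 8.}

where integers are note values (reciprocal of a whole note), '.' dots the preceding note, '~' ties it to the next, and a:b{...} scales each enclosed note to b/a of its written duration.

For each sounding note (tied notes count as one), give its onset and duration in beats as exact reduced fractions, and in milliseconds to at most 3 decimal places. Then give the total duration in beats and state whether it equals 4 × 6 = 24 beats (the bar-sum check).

1) 0.0ms=0b +1104.294ms=3b
2) 1104.294ms=3b +1104.294ms=3b
3) 2208.589ms=6b +276.074ms=3/4b
4) 2484.663ms=27/4b +276.074ms=3/4b
5) 2760.736ms=15/2b +552.147ms=3/2b
6) 3312.883ms=9b +1104.294ms=3b
7) 4417.178ms=12b +1104.294ms=3b
8) 5521.472ms=15b +552.147ms=3/2b
9) 6073.62ms=33/2b +552.147ms=3/2b
10) 6625.767ms=18b +315.513ms=6/7b
11) 6941.28ms=132/7b +315.513ms=6/7b
12) 7256.792ms=138/7b +157.756ms=3/7b
13) 7414.549ms=141/7b +157.756ms=3/7b
14) 7572.305ms=144/7b +315.513ms=6/7b
15) 7887.818ms=150/7b +315.513ms=6/7b
16) 8203.33ms=156/7b +315.513ms=6/7b
17) 8518.843ms=162/7b +315.513ms=6/7b
Σ=24b of 24 (163bpm 6/8) — PASS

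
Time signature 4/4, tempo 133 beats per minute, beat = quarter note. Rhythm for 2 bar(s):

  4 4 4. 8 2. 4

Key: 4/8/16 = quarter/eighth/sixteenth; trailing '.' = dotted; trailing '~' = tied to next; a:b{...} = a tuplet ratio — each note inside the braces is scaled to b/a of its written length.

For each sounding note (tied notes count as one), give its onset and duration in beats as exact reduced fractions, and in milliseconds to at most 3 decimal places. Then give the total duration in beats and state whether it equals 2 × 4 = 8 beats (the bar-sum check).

1) 0.0ms=0b +451.128ms=1b
2) 451.128ms=1b +451.128ms=1b
3) 902.256ms=2b +676.692ms=3/2b
4) 1578.947ms=7/2b +225.564ms=1/2b
5) 1804.511ms=4b +1353.383ms=3b
6) 3157.895ms=7b +451.128ms=1b
Σ=8b of 8 (133bpm 4/4) — PASS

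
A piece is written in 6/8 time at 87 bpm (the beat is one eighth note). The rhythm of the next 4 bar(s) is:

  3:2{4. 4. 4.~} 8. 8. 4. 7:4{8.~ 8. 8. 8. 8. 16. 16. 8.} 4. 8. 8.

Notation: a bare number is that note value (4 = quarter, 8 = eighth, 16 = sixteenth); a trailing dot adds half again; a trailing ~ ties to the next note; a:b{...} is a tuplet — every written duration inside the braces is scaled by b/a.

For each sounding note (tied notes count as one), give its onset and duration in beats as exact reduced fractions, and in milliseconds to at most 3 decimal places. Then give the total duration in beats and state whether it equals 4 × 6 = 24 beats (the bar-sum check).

1) 0.0ms=0b +1379.31ms=2b
2) 1379.31ms=2b +1379.31ms=2b
3) 2758.621ms=4b +2413.793ms=7/2b
4) 5172.414ms=15/2b +1034.483ms=3/2b
5) 6206.897ms=9b +2068.966ms=3b
6) 8275.862ms=12b +1182.266ms=12/7b
7) 9458.128ms=96/7b +591.133ms=6/7b
8) 10049.261ms=102/7b +591.133ms=6/7b
9) 10640.394ms=108/7b +591.133ms=6/7b
10) 11231.527ms=114/7b +295.567ms=3/7b
11) 11527.094ms=117/7b +295.567ms=3/7b
12) 11822.66ms=120/7b +591.133ms=6/7b
13) 12413.793ms=18b +2068.966ms=3b
14) 14482.759ms=21b +1034.483ms=3/2b
15) 15517.241ms=45/2b +1034.483ms=3/2b
Σ=24b of 24 (87bpm 6/8) — PASS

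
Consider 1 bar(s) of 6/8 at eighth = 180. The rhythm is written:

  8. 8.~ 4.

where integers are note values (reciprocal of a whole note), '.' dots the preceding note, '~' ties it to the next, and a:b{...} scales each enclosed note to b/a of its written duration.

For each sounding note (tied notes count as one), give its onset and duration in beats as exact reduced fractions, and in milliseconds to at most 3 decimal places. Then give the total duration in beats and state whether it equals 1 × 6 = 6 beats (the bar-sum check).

1) 0.0ms=0b +500.0ms=3/2b
2) 500.0ms=3/2b +1500.0ms=9/2b
Σ=6b of 6 (180bpm 6/8) — PASS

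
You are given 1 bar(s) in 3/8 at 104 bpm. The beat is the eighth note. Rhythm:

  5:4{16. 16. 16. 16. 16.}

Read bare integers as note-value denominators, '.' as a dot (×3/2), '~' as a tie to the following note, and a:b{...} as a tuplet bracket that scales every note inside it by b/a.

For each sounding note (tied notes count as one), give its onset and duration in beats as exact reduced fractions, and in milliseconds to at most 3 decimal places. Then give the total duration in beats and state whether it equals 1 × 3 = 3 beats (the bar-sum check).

1) 0.0ms=0b +346.154ms=3/5b
2) 346.154ms=3/5b +346.154ms=3/5b
3) 692.308ms=6/5b +346.154ms=3/5b
4) 1038.462ms=9/5b +346.154ms=3/5b
5) 1384.615ms=12/5b +346.154ms=3/5b
Σ=3b of 3 (104bpm 3/8) — PASS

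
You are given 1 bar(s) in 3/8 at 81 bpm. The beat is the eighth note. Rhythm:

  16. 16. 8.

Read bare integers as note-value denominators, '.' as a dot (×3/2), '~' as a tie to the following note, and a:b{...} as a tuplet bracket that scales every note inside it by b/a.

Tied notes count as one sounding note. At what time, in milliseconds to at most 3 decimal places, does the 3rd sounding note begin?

note 3 onset = 3/2b = 1111.111ms

1. 0.0ms @ 0 + 555.556ms (3/4)
2. 555.556ms @ 3/4 + 555.556ms (3/4)
3. 1111.111ms @ 3/2 + 1111.111ms (3/2)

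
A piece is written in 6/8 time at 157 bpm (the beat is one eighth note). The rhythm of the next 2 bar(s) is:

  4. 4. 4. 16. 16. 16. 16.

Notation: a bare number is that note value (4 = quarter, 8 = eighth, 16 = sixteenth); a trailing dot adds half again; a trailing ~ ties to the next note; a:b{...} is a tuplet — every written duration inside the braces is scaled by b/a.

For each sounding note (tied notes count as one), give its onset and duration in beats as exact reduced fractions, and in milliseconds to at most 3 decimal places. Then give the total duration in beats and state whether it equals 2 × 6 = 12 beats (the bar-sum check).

1) 0.0ms=0b +1146.497ms=3b
2) 1146.497ms=3b +1146.497ms=3b
3) 2292.994ms=6b +1146.497ms=3b
4) 3439.49ms=9b +286.624ms=3/4b
5) 3726.115ms=39/4b +286.624ms=3/4b
6) 4012.739ms=21/2b +286.624ms=3/4b
7) 4299.363ms=45/4b +286.624ms=3/4b
Σ=12b of 12 (157bpm 6/8) — PASS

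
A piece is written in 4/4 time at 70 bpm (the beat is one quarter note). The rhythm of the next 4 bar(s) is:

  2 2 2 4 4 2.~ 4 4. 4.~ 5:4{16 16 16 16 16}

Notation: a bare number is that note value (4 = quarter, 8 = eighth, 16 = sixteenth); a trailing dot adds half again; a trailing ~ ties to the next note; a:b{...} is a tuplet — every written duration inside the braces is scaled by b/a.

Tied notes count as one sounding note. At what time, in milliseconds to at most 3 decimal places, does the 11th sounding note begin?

note 11 onset = 78/5b = 13371.429ms

1. 0.0ms @ 0 + 1714.286ms (2)
2. 1714.286ms @ 2 + 1714.286ms (2)
3. 3428.571ms @ 4 + 1714.286ms (2)
4. 5142.857ms @ 6 + 857.143ms (1)
5. 6000.0ms @ 7 + 857.143ms (1)
6. 6857.143ms @ 8 + 3428.571ms (4)
7. 10285.714ms @ 12 + 1285.714ms (3/2)
8. 11571.429ms @ 27/2 + 1457.143ms (17/10)
9. 13028.571ms @ 76/5 + 171.429ms (1/5)
10. 13200.0ms @ 77/5 + 171.429ms (1/5)
11. 13371.429ms @ 78/5 + 171.429ms (1/5)
12. 13542.857ms @ 79/5 + 171.429ms (1/5)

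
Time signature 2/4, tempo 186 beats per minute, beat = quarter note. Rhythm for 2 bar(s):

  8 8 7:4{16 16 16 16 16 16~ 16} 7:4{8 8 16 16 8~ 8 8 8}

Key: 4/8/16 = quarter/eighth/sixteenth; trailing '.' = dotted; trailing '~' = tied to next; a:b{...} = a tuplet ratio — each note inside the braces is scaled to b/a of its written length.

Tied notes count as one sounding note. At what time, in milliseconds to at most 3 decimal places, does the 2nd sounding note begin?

note 2 onset = 1/2b = 161.29ms

1. 0.0ms @ 0 + 161.29ms (1/2)
2. 161.29ms @ 1/2 + 161.29ms (1/2)
3. 322.581ms @ 1 + 46.083ms (1/7)
4. 368.664ms @ 8/7 + 46.083ms (1/7)
5. 414.747ms @ 9/7 + 46.083ms (1/7)
6. 460.829ms @ 10/7 + 46.083ms (1/7)
7. 506.912ms @ 11/7 + 46.083ms (1/7)
8. 552.995ms @ 12/7 + 92.166ms (2/7)
9. 645.161ms @ 2 + 92.166ms (2/7)
10. 737.327ms @ 16/7 + 92.166ms (2/7)
11. 829.493ms @ 18/7 + 46.083ms (1/7)
12. 875.576ms @ 19/7 + 46.083ms (1/7)
13. 921.659ms @ 20/7 + 184.332ms (4/7)
14. 1105.991ms @ 24/7 + 92.166ms (2/7)
15. 1198.157ms @ 26/7 + 92.166ms (2/7)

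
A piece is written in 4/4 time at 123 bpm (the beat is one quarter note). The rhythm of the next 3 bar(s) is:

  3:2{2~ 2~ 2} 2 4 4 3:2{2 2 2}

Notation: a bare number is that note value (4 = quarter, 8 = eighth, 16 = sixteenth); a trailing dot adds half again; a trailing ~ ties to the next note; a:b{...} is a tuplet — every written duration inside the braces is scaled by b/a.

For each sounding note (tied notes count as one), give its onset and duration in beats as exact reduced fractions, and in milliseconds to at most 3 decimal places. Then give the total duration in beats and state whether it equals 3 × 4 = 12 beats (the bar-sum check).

1) 0.0ms=0b +1951.22ms=4b
2) 1951.22ms=4b +975.61ms=2b
3) 2926.829ms=6b +487.805ms=1b
4) 3414.634ms=7b +487.805ms=1b
5) 3902.439ms=8b +650.407ms=4/3b
6) 4552.846ms=28/3b +650.407ms=4/3b
7) 5203.252ms=32/3b +650.407ms=4/3b
Σ=12b of 12 (123bpm 4/4) — PASS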